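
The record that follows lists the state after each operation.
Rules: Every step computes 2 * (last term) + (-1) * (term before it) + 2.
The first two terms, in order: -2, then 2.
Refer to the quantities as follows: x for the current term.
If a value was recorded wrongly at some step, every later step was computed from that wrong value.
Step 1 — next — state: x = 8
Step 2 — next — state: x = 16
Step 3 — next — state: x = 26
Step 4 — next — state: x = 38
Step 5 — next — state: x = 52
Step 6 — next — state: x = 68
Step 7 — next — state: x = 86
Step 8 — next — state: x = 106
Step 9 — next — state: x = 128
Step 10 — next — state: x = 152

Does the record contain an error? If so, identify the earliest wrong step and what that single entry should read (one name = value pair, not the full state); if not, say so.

no error

Step 1: x = 2*(2) + (-1)*(-2) + (2) = 8 — exactly as logged.
Step 2: x = 2*(8) + (-1)*(2) + (2) = 16 — same as recorded.
Step 3: x = 2*(16) + (-1)*(8) + (2) = 26 — consistent with the record.
Step 4: x = 2*(26) + (-1)*(16) + (2) = 38 — exactly as logged.
Step 5: x = 2*(38) + (-1)*(26) + (2) = 52 — matches.
Step 6: x = 2*(52) + (-1)*(38) + (2) = 68 — verified.
Step 7: x = 2*(68) + (-1)*(52) + (2) = 86 — verified.
Step 8: x = 2*(86) + (-1)*(68) + (2) = 106 — same as recorded.
Step 9: x = 2*(106) + (-1)*(86) + (2) = 128 — matches.
Step 10: x = 2*(128) + (-1)*(106) + (2) = 152 — in agreement.
Every step is consistent.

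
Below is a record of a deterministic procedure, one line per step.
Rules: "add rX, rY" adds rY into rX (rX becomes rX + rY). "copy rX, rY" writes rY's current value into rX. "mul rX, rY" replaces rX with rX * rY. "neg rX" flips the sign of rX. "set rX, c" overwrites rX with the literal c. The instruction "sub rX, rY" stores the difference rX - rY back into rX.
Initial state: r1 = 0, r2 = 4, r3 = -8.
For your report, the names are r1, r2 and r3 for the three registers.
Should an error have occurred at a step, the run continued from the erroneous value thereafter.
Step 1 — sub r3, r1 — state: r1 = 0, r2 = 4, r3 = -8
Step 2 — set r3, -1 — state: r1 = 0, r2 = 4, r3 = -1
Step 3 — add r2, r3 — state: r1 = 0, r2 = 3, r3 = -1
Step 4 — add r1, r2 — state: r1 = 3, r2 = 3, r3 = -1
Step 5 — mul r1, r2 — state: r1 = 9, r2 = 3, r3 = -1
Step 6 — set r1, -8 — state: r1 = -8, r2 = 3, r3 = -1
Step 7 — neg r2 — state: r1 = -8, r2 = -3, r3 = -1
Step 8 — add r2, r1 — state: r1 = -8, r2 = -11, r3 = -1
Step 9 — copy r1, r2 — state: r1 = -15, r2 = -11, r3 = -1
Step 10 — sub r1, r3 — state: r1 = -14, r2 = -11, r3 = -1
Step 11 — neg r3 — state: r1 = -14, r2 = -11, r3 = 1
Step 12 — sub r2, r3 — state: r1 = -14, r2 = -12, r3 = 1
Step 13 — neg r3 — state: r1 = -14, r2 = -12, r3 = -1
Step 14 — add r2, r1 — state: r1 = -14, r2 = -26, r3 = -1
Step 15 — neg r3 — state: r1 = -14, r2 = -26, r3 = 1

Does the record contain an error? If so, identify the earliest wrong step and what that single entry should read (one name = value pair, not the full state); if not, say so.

Step 1: r3 = -8 - 0 = -8 — confirmed correct.
Step 2: r3 = -1 — checks out.
Step 3: r2 = 4 + -1 = 3 — confirmed correct.
Step 4: r1 = 0 + 3 = 3 — matches.
Step 5: r1 = 3 * 3 = 9 — consistent with the record.
Step 6: r1 = -8 — no discrepancy.
Step 7: r2 = -(3) = -3 — verified.
Step 8: r2 = -3 + -8 = -11 — checks out.
Step 9: r1 = -11 — the record has a different value.
First incorrect step: 9; the correct value is r1 = -11.

step 9, r1 = -11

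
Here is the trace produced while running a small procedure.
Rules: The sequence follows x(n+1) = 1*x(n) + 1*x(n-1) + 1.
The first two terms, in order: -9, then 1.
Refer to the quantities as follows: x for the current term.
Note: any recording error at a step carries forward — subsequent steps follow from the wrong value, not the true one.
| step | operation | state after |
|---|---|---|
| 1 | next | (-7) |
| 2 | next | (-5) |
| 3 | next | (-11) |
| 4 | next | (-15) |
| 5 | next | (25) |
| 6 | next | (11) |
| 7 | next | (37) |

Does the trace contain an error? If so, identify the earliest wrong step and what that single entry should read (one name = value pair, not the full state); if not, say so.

step 5, x = -25

step 1: x = 1*(1) + (1)*(-9) + (1) = -7 -> verified
step 2: x = 1*(-7) + (1)*(1) + (1) = -5 -> matches
step 3: x = 1*(-5) + (1)*(-7) + (1) = -11 -> consistent with the trace
step 4: x = 1*(-11) + (1)*(-5) + (1) = -15 -> exactly as logged
step 5: x = 1*(-15) + (1)*(-11) + (1) = -25 -> this is not what the trace shows
That makes step 5 the first incorrect line — x = -25 is what it should show.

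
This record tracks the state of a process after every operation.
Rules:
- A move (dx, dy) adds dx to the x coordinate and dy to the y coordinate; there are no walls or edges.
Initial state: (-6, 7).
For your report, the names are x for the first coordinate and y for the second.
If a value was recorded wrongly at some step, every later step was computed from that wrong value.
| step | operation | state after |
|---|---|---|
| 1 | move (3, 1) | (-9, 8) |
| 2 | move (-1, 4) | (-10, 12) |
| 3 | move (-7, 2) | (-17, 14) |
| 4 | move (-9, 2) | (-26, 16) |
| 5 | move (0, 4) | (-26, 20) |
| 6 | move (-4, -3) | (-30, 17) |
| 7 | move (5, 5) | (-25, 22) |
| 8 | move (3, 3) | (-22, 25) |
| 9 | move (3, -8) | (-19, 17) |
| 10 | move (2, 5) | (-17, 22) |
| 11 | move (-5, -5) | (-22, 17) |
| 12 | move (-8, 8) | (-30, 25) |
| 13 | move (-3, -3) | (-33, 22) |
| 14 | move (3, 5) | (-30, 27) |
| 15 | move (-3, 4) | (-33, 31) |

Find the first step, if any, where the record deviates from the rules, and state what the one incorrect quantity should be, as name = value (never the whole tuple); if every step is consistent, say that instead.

Recomputing the run from the initial state:
step 1: x = -3, y = 8
step 2: x = -4, y = 12
step 3: x = -11, y = 14
step 4: x = -20, y = 16
step 5: x = -20, y = 20
step 6: x = -24, y = 17
step 7: x = -19, y = 22
step 8: x = -16, y = 25
step 9: x = -13, y = 17
step 10: x = -11, y = 22
step 11: x = -16, y = 17
step 12: x = -24, y = 25
step 13: x = -27, y = 22
step 14: x = -24, y = 27
step 15: x = -27, y = 31
The first disagreement with the record is at step 1, where the value should be x = -3.

step 1, x = -3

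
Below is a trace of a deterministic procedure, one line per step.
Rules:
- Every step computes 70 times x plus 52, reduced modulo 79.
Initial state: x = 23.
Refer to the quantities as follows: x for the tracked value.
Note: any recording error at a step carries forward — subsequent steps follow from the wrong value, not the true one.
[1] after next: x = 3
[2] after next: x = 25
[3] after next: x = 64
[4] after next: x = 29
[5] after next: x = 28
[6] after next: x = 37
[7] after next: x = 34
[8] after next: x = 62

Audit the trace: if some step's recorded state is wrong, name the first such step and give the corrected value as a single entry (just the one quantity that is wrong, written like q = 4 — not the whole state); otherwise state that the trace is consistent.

step 7, x = 35

Recomputing the run from the initial state:
step 1: x = 3
step 2: x = 25
step 3: x = 64
step 4: x = 29
step 5: x = 28
step 6: x = 37
step 7: x = 35
step 8: x = 53
The first disagreement with the trace is at step 7, where the value should be x = 35.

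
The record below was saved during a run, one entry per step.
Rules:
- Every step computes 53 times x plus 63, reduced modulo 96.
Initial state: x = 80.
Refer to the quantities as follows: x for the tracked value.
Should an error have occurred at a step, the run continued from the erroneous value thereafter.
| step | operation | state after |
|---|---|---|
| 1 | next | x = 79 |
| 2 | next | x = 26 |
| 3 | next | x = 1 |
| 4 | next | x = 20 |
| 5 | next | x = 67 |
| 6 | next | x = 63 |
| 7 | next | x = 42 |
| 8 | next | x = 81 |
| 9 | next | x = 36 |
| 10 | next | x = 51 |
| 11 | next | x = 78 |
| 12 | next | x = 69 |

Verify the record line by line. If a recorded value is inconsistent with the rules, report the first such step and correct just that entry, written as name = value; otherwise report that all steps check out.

step 6, x = 62

Step 1: x = (53*80 + 63) mod 96 = 79 — exactly as logged.
Step 2: x = (53*79 + 63) mod 96 = 26 — consistent with the record.
Step 3: x = (53*26 + 63) mod 96 = 1 — exactly as logged.
Step 4: x = (53*1 + 63) mod 96 = 20 — in agreement.
Step 5: x = (53*20 + 63) mod 96 = 67 — no discrepancy.
Step 6: x = (53*67 + 63) mod 96 = 62 — not what was recorded.
So the first discrepancy is step 6, where the right value is x = 62.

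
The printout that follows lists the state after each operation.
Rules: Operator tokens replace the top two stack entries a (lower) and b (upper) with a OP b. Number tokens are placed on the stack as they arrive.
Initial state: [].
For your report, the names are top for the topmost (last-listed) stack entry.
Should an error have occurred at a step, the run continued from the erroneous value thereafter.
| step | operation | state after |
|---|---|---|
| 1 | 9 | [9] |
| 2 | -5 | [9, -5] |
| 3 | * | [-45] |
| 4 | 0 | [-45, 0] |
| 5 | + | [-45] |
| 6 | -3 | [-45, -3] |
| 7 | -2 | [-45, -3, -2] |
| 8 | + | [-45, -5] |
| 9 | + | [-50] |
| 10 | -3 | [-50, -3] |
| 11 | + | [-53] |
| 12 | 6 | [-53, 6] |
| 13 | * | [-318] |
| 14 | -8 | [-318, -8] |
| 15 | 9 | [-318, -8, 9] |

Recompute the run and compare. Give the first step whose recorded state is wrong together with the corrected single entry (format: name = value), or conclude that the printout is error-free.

1. push 9: top = 9 (consistent with the printout)
2. push -5: top = -5 (no discrepancy)
3. 9 * -5 = -45 (verified)
4. push 0: top = 0 (same as recorded)
5. -45 + 0 = -45 (agrees with the printout)
6. push -3: top = -3 (in agreement)
7. push -2: top = -2 (matches)
8. -3 + -2 = -5 (confirmed correct)
9. -45 + -5 = -50 (in agreement)
10. push -3: top = -3 (no discrepancy)
11. -50 + -3 = -53 (consistent with the printout)
12. push 6: top = 6 (matches)
13. -53 * 6 = -318 (checks out)
14. push -8: top = -8 (same as recorded)
15. push 9: top = 9 (same as recorded)
Every step is consistent.

no error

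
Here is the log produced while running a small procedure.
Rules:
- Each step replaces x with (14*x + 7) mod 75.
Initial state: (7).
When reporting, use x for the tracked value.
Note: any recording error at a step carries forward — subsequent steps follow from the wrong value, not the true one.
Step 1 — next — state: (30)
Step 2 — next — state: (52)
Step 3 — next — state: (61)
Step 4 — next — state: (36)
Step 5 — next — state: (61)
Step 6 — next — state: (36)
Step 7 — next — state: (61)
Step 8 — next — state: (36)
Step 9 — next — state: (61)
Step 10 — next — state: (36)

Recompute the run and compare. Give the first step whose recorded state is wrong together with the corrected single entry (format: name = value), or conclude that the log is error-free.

Step 1: x = (14*7 + 7) mod 75 = 30 — checks out.
Step 2: x = (14*30 + 7) mod 75 = 52 — agrees with the log.
Step 3: x = (14*52 + 7) mod 75 = 60 — this is not what the log shows.
First incorrect step: 3; the correct value is x = 60.

step 3, x = 60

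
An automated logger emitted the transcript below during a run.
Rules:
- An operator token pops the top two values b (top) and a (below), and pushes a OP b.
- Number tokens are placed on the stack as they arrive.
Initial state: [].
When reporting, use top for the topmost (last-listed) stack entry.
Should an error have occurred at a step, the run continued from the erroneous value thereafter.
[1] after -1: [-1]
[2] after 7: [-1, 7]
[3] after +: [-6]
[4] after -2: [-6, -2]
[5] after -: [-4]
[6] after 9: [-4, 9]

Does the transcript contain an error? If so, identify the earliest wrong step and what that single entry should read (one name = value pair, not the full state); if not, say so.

step 3, top = 6

Step 1: push -1: top = -1 — same as recorded.
Step 2: push 7: top = 7 — in agreement.
Step 3: -1 + 7 = 6 — a discrepancy with the transcript.
The earliest wrong entry is at step 3: it should read top = 6.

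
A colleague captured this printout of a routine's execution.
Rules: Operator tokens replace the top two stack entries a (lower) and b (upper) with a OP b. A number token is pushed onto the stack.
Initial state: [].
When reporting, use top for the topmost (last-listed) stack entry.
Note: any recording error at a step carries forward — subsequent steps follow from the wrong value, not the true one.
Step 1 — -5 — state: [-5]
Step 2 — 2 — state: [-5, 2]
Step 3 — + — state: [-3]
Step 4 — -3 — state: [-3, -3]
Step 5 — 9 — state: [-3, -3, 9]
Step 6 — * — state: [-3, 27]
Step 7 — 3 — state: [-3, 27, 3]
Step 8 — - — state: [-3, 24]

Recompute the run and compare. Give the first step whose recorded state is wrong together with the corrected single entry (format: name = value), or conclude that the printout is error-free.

step 6, top = -27

Recomputing the run from the initial state:
step 1: [-5]
step 2: [-5, 2]
step 3: [-3]
step 4: [-3, -3]
step 5: [-3, -3, 9]
step 6: [-3, -27]
step 7: [-3, -27, 3]
step 8: [-3, -30]
The first disagreement with the printout is at step 6, where the value should be top = -27.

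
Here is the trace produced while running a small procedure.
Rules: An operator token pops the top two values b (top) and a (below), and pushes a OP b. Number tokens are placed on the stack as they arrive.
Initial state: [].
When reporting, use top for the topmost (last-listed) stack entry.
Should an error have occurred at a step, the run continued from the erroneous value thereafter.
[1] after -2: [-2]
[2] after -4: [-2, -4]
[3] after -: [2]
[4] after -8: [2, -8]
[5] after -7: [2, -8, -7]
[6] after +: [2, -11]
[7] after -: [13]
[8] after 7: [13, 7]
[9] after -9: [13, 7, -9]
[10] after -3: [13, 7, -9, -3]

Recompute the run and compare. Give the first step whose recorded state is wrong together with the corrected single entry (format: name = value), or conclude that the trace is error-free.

step 6, top = -15

step 1: push -2: top = -2 -> agrees with the trace
step 2: push -4: top = -4 -> no discrepancy
step 3: -2 - -4 = 2 -> exactly as logged
step 4: push -8: top = -8 -> exactly as logged
step 5: push -7: top = -7 -> consistent with the trace
step 6: -8 + -7 = -15 -> the trace disagrees here
First incorrect step: 6; the correct value is top = -15.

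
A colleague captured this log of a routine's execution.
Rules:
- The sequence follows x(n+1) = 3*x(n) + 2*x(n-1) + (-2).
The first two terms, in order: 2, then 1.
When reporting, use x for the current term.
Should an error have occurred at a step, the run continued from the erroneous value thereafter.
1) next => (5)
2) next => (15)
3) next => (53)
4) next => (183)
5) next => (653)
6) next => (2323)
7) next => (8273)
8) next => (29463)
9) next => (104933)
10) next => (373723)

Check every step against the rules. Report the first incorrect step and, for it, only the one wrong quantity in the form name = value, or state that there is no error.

step 4, x = 187

Step 1: x = 3*(1) + (2)*(2) + (-2) = 5 — confirmed correct.
Step 2: x = 3*(5) + (2)*(1) + (-2) = 15 — matches.
Step 3: x = 3*(15) + (2)*(5) + (-2) = 53 — consistent with the log.
Step 4: x = 3*(53) + (2)*(15) + (-2) = 187 — the entry is off here.
First deviation found at step 4; the corrected entry is x = 187.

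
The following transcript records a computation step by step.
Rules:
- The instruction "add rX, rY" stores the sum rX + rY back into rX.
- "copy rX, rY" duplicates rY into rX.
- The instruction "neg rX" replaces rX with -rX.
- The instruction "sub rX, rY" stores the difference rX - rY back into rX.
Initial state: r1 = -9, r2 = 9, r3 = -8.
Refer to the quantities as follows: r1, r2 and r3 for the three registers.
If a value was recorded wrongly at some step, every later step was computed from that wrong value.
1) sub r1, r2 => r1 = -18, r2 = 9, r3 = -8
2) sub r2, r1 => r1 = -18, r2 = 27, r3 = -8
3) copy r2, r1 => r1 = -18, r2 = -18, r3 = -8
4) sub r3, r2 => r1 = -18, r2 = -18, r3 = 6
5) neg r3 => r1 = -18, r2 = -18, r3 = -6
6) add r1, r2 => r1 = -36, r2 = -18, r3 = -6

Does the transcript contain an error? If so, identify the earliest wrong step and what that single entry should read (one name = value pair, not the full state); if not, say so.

step 1: r1 = -9 - 9 = -18 -> in agreement
step 2: r2 = 9 - -18 = 27 -> checks out
step 3: r2 = -18 -> confirmed correct
step 4: r3 = -8 - -18 = 10 -> the transcript has a different value
First incorrect step: 4; the correct value is r3 = 10.

step 4, r3 = 10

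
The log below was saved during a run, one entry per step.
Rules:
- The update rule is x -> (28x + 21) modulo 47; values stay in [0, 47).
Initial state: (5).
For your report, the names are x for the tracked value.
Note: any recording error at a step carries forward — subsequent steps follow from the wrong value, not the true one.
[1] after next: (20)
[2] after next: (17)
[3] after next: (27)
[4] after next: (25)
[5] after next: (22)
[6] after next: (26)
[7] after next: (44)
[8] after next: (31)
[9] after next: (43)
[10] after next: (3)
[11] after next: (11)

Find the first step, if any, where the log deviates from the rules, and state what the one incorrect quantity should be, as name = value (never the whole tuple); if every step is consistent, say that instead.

Recomputing the run from the initial state:
step 1: x = 20
step 2: x = 17
step 3: x = 27
step 4: x = 25
step 5: x = 16
step 6: x = 46
step 7: x = 40
step 8: x = 13
step 9: x = 9
step 10: x = 38
step 11: x = 4
The first disagreement with the log is at step 5, where the value should be x = 16.

step 5, x = 16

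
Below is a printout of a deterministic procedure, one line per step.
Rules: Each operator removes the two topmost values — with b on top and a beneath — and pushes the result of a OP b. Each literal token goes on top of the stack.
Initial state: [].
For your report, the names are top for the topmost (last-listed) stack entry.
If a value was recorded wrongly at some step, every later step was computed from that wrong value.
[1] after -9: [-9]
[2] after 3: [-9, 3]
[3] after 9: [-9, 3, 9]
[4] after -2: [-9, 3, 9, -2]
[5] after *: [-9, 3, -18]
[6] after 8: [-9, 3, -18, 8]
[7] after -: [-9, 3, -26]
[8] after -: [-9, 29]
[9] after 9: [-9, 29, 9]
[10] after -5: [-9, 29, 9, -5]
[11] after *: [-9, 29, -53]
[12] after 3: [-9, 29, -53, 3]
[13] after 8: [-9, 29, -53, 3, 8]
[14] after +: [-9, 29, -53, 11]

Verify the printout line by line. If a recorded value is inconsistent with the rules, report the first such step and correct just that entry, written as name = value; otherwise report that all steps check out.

step 11, top = -45

Step 1: push -9: top = -9 — in agreement.
Step 2: push 3: top = 3 — consistent with the printout.
Step 3: push 9: top = 9 — agrees with the printout.
Step 4: push -2: top = -2 — confirmed correct.
Step 5: 9 * -2 = -18 — agrees with the printout.
Step 6: push 8: top = 8 — no discrepancy.
Step 7: -18 - 8 = -26 — verified.
Step 8: 3 - -26 = 29 — checks out.
Step 9: push 9: top = 9 — same as recorded.
Step 10: push -5: top = -5 — matches.
Step 11: 9 * -5 = -45 — this is not what the printout shows.
The audit stops at step 11: the recorded entry is wrong and should be top = -45.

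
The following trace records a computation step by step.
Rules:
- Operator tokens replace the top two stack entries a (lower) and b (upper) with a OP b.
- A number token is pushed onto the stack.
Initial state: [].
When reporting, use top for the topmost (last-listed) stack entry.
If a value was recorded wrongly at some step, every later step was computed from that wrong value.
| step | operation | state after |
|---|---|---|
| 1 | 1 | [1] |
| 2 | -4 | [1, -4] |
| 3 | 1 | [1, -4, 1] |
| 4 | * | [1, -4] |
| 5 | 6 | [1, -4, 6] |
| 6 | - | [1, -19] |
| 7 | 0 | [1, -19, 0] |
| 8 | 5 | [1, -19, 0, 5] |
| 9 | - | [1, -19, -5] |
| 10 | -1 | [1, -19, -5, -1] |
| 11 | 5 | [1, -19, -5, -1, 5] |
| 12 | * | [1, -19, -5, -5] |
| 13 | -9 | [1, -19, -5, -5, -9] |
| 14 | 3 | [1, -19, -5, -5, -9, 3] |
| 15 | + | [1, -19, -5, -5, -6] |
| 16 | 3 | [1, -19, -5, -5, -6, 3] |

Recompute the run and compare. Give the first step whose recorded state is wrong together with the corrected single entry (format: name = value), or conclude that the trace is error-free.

step 6, top = -10

step 1: push 1: top = 1 -> confirmed correct
step 2: push -4: top = -4 -> same as recorded
step 3: push 1: top = 1 -> no discrepancy
step 4: -4 * 1 = -4 -> no discrepancy
step 5: push 6: top = 6 -> consistent with the trace
step 6: -4 - 6 = -10 -> the entry is off here
Conclusion: step 6 carries the first error; the entry should be top = -10.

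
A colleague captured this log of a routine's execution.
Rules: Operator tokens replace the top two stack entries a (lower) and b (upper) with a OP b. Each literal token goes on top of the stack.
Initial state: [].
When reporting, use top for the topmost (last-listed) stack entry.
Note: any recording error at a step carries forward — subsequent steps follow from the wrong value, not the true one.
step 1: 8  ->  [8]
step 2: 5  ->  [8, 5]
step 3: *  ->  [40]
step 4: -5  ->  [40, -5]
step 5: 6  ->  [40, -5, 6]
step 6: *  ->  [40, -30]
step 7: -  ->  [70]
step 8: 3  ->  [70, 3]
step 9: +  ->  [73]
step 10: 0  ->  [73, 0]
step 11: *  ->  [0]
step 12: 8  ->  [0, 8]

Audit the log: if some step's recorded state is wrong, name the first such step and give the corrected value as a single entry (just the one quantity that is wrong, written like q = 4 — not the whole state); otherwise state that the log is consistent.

no error

1. push 8: top = 8 (consistent with the log)
2. push 5: top = 5 (matches)
3. 8 * 5 = 40 (verified)
4. push -5: top = -5 (consistent with the log)
5. push 6: top = 6 (in agreement)
6. -5 * 6 = -30 (checks out)
7. 40 - -30 = 70 (consistent with the log)
8. push 3: top = 3 (consistent with the log)
9. 70 + 3 = 73 (agrees with the log)
10. push 0: top = 0 (confirmed correct)
11. 73 * 0 = 0 (same as recorded)
12. push 8: top = 8 (in agreement)
All entries verified; no error found.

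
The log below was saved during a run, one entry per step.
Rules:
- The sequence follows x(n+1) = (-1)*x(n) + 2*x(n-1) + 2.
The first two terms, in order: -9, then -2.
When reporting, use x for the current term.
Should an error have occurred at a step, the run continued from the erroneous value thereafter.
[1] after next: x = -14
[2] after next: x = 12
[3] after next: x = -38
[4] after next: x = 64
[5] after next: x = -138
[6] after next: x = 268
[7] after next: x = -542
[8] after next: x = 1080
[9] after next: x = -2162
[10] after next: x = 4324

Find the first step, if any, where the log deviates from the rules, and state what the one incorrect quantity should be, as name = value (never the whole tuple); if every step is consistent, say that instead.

Step 1: x = -1*(-2) + (2)*(-9) + (2) = -14 — in agreement.
Step 2: x = -1*(-14) + (2)*(-2) + (2) = 12 — exactly as logged.
Step 3: x = -1*(12) + (2)*(-14) + (2) = -38 — checks out.
Step 4: x = -1*(-38) + (2)*(12) + (2) = 64 — in agreement.
Step 5: x = -1*(64) + (2)*(-38) + (2) = -138 — agrees with the log.
Step 6: x = -1*(-138) + (2)*(64) + (2) = 268 — confirmed correct.
Step 7: x = -1*(268) + (2)*(-138) + (2) = -542 — no discrepancy.
Step 8: x = -1*(-542) + (2)*(268) + (2) = 1080 — same as recorded.
Step 9: x = -1*(1080) + (2)*(-542) + (2) = -2162 — exactly as logged.
Step 10: x = -1*(-2162) + (2)*(1080) + (2) = 4324 — no discrepancy.
Every step is consistent.

no error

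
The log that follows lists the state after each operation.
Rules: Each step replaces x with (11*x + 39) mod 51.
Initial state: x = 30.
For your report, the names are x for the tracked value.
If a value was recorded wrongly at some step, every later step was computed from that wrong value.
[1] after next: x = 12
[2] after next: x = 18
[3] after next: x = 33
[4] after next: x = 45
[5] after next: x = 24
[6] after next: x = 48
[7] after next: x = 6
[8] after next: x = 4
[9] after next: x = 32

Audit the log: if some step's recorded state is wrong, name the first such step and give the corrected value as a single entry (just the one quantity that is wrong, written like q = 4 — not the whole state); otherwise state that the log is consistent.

step 8, x = 3

step 1: x = (11*30 + 39) mod 51 = 12 -> consistent with the log
step 2: x = (11*12 + 39) mod 51 = 18 -> checks out
step 3: x = (11*18 + 39) mod 51 = 33 -> in agreement
step 4: x = (11*33 + 39) mod 51 = 45 -> confirmed correct
step 5: x = (11*45 + 39) mod 51 = 24 -> checks out
step 6: x = (11*24 + 39) mod 51 = 48 -> in agreement
step 7: x = (11*48 + 39) mod 51 = 6 -> verified
step 8: x = (11*6 + 39) mod 51 = 3 -> the recorded entry deviates here
First incorrect step: 8; the correct value is x = 3.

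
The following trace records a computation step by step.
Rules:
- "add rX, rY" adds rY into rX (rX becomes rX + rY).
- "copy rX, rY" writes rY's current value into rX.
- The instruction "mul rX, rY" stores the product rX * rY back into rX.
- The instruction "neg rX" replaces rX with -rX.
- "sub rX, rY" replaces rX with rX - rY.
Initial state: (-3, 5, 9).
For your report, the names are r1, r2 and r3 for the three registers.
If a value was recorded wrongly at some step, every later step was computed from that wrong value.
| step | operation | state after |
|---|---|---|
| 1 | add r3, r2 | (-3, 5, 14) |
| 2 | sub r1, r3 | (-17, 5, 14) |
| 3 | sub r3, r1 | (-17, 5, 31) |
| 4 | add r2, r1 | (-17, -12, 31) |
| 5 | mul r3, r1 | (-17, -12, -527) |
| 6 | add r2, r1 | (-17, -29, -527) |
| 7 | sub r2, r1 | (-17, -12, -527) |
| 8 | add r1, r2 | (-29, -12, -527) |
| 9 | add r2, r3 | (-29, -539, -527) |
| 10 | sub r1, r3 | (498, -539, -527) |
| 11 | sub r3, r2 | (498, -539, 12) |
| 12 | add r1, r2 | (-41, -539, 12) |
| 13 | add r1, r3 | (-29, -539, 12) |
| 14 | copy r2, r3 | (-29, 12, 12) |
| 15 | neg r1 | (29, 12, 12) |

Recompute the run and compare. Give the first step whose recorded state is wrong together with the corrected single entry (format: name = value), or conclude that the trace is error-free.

1. r3 = 9 + 5 = 14 (no discrepancy)
2. r1 = -3 - 14 = -17 (confirmed correct)
3. r3 = 14 - -17 = 31 (checks out)
4. r2 = 5 + -17 = -12 (no discrepancy)
5. r3 = 31 * -17 = -527 (agrees with the trace)
6. r2 = -12 + -17 = -29 (agrees with the trace)
7. r2 = -29 - -17 = -12 (in agreement)
8. r1 = -17 + -12 = -29 (in agreement)
9. r2 = -12 + -527 = -539 (agrees with the trace)
10. r1 = -29 - -527 = 498 (exactly as logged)
11. r3 = -527 - -539 = 12 (matches)
12. r1 = 498 + -539 = -41 (in agreement)
13. r1 = -41 + 12 = -29 (same as recorded)
14. r2 = 12 (checks out)
15. r1 = -(-29) = 29 (no discrepancy)
Nothing is out of place; the run is error-free.

no error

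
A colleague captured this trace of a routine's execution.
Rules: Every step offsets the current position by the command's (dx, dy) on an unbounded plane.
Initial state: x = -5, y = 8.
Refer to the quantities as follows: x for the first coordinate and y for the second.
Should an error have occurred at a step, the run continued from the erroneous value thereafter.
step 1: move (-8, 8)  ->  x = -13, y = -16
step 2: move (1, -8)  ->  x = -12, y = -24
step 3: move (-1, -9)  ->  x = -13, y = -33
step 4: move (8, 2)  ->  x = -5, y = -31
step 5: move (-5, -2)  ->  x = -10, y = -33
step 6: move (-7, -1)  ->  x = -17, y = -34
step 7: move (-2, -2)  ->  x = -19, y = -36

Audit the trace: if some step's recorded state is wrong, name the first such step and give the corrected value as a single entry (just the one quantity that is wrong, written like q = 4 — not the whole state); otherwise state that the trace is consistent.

step 1, y = 16

Recomputing the run from the initial state:
step 1: x = -13, y = 16
step 2: x = -12, y = 8
step 3: x = -13, y = -1
step 4: x = -5, y = 1
step 5: x = -10, y = -1
step 6: x = -17, y = -2
step 7: x = -19, y = -4
The first disagreement with the trace is at step 1, where the value should be y = 16.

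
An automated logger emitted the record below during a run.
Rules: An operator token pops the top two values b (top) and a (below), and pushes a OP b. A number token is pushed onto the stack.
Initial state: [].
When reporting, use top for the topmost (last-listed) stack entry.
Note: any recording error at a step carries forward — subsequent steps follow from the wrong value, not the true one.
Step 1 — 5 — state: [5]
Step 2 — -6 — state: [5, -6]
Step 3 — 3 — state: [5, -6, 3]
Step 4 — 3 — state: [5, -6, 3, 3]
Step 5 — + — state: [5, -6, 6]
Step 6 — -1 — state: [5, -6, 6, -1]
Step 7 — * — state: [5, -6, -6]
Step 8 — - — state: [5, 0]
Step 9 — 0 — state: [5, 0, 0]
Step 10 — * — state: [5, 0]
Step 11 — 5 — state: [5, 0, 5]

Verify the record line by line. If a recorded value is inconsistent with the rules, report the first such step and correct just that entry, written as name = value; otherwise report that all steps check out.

Recomputing the run from the initial state:
step 1: [5]
step 2: [5, -6]
step 3: [5, -6, 3]
step 4: [5, -6, 3, 3]
step 5: [5, -6, 6]
step 6: [5, -6, 6, -1]
step 7: [5, -6, -6]
step 8: [5, 0]
step 9: [5, 0, 0]
step 10: [5, 0]
step 11: [5, 0, 5]
This matches the record at every step.

no error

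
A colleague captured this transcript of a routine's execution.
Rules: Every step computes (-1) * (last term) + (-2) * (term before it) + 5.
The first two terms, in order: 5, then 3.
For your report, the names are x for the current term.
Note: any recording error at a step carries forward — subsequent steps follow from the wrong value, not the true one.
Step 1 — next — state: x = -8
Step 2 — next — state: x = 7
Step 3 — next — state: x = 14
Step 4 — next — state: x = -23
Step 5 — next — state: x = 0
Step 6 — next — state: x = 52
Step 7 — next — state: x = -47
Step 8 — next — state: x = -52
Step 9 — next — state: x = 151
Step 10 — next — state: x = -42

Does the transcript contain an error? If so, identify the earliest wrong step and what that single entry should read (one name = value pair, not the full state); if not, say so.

step 6, x = 51

step 1: x = -1*(3) + (-2)*(5) + (5) = -8 -> no discrepancy
step 2: x = -1*(-8) + (-2)*(3) + (5) = 7 -> confirmed correct
step 3: x = -1*(7) + (-2)*(-8) + (5) = 14 -> same as recorded
step 4: x = -1*(14) + (-2)*(7) + (5) = -23 -> checks out
step 5: x = -1*(-23) + (-2)*(14) + (5) = 0 -> no discrepancy
step 6: x = -1*(0) + (-2)*(-23) + (5) = 51 -> this is not what the transcript shows
Step 6 is the first one off; corrected, x = 51.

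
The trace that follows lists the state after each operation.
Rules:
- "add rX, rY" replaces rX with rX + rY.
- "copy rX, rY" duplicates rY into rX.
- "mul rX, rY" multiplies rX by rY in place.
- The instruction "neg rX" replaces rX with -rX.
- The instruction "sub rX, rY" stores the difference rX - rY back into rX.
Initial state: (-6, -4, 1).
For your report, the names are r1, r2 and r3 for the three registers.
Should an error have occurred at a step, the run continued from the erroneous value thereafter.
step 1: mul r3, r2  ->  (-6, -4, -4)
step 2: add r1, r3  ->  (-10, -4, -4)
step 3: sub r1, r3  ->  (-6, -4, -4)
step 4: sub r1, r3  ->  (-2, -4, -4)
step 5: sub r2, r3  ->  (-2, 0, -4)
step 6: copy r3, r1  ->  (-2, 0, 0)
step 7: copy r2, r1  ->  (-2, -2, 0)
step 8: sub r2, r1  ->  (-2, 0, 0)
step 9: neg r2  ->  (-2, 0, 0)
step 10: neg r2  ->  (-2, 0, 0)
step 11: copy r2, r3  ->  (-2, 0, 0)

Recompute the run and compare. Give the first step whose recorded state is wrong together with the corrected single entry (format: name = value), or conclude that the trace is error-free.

1. r3 = 1 * -4 = -4 (same as recorded)
2. r1 = -6 + -4 = -10 (agrees with the trace)
3. r1 = -10 - -4 = -6 (no discrepancy)
4. r1 = -6 - -4 = -2 (matches)
5. r2 = -4 - -4 = 0 (verified)
6. r3 = -2 (the trace disagrees here)
The audit stops at step 6: the recorded entry is wrong and should be r3 = -2.

step 6, r3 = -2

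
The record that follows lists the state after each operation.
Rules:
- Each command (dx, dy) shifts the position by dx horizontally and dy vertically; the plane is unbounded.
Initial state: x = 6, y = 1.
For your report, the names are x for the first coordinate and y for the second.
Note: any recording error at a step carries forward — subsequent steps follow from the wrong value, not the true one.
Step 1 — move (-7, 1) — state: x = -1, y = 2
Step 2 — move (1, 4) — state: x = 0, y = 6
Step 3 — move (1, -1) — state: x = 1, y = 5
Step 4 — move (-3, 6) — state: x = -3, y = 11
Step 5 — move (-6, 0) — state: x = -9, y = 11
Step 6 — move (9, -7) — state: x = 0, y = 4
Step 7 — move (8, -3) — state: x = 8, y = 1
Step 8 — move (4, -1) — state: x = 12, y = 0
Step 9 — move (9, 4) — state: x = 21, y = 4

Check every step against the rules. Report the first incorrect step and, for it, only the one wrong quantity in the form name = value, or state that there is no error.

Recomputing the run from the initial state:
step 1: x = -1, y = 2
step 2: x = 0, y = 6
step 3: x = 1, y = 5
step 4: x = -2, y = 11
step 5: x = -8, y = 11
step 6: x = 1, y = 4
step 7: x = 9, y = 1
step 8: x = 13, y = 0
step 9: x = 22, y = 4
The first disagreement with the record is at step 4, where the value should be x = -2.

step 4, x = -2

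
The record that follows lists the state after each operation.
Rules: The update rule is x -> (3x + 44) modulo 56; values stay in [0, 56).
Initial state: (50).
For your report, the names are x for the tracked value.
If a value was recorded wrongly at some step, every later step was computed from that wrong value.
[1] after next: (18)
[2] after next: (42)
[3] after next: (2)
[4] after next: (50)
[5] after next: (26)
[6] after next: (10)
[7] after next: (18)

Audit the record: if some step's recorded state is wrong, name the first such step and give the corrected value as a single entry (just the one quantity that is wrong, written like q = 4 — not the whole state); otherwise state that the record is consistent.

1. x = (3*50 + 44) mod 56 = 26 (the entry is off here)
The earliest wrong entry is at step 1: it should read x = 26.

step 1, x = 26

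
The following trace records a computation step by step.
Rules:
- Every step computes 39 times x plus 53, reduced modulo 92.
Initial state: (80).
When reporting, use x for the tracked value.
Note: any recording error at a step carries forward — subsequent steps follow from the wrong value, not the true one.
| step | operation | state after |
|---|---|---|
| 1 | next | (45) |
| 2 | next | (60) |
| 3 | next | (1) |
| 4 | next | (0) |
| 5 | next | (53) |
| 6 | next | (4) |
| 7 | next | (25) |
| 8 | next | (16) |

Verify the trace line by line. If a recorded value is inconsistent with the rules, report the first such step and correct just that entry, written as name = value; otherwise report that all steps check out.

no error

Recomputing the run from the initial state:
step 1: x = 45
step 2: x = 60
step 3: x = 1
step 4: x = 0
step 5: x = 53
step 6: x = 4
step 7: x = 25
step 8: x = 16
This matches the trace at every step.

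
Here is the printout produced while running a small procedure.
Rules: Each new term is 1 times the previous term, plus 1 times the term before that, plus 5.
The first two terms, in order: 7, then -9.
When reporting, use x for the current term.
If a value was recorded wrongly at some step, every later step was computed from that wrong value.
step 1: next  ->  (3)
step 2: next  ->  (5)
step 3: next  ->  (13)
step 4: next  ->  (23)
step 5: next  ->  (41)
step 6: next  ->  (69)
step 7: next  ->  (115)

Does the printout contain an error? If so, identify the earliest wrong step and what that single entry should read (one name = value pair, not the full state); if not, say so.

step 2, x = -1

step 1: x = 1*(-9) + (1)*(7) + (5) = 3 -> consistent with the printout
step 2: x = 1*(3) + (1)*(-9) + (5) = -1 -> a discrepancy with the printout
Conclusion: step 2 carries the first error; the entry should be x = -1.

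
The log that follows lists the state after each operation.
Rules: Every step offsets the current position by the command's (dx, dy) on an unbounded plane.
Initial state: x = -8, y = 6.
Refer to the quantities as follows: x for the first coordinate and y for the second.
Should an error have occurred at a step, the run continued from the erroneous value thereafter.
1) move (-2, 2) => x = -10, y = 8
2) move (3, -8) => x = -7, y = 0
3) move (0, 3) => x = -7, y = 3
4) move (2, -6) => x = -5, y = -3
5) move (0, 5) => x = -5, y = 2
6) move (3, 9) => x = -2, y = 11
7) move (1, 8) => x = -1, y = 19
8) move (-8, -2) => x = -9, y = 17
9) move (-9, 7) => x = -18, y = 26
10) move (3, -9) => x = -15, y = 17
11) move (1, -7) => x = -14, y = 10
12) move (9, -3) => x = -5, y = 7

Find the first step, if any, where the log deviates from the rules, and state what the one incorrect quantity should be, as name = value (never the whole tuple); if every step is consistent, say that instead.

Recomputing the run from the initial state:
step 1: x = -10, y = 8
step 2: x = -7, y = 0
step 3: x = -7, y = 3
step 4: x = -5, y = -3
step 5: x = -5, y = 2
step 6: x = -2, y = 11
step 7: x = -1, y = 19
step 8: x = -9, y = 17
step 9: x = -18, y = 24
step 10: x = -15, y = 15
step 11: x = -14, y = 8
step 12: x = -5, y = 5
The first disagreement with the log is at step 9, where the value should be y = 24.

step 9, y = 24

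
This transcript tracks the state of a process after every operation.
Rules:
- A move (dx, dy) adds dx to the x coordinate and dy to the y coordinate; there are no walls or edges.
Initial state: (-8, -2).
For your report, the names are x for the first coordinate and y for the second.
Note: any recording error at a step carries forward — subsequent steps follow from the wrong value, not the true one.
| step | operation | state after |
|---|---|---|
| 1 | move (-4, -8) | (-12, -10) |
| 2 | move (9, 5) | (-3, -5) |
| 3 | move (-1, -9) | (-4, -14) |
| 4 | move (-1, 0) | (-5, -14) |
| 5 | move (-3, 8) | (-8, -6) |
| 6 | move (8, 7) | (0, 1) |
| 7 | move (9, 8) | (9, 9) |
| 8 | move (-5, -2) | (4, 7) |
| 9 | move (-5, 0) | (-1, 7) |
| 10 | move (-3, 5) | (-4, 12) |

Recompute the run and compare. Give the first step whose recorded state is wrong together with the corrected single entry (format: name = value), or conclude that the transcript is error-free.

Step 1: x = -8 + (-4) = -12, y = -2 + (-8) = -10 — agrees with the transcript.
Step 2: x = -12 + (9) = -3, y = -10 + (5) = -5 — no discrepancy.
Step 3: x = -3 + (-1) = -4, y = -5 + (-9) = -14 — exactly as logged.
Step 4: x = -4 + (-1) = -5, y = -14 + (0) = -14 — in agreement.
Step 5: x = -5 + (-3) = -8, y = -14 + (8) = -6 — consistent with the transcript.
Step 6: x = -8 + (8) = 0, y = -6 + (7) = 1 — exactly as logged.
Step 7: x = 0 + (9) = 9, y = 1 + (8) = 9 — agrees with the transcript.
Step 8: x = 9 + (-5) = 4, y = 9 + (-2) = 7 — agrees with the transcript.
Step 9: x = 4 + (-5) = -1, y = 7 + (0) = 7 — matches.
Step 10: x = -1 + (-3) = -4, y = 7 + (5) = 12 — no discrepancy.
Every step is consistent.

no error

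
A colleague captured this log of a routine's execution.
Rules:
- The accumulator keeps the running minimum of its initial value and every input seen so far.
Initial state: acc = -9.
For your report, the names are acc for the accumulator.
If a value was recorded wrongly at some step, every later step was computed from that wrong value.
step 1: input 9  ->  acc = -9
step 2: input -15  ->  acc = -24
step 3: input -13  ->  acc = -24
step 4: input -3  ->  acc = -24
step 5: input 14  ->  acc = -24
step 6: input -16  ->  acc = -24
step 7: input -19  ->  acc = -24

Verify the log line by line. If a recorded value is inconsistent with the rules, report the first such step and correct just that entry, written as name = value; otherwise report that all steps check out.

1. acc = min(-9, 9) = -9 (matches)
2. acc = min(-9, -15) = -15 (first mismatch against the log)
The earliest wrong entry is at step 2: it should read acc = -15.

step 2, acc = -15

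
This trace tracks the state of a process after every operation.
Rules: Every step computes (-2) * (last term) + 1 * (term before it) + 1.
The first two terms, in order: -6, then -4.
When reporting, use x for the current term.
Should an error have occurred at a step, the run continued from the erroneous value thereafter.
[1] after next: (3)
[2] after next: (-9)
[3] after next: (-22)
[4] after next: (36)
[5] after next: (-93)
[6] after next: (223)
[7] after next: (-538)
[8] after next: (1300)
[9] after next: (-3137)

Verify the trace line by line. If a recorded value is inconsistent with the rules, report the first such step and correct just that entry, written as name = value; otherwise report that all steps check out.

Step 1: x = -2*(-4) + (1)*(-6) + (1) = 3 — matches.
Step 2: x = -2*(3) + (1)*(-4) + (1) = -9 — matches.
Step 3: x = -2*(-9) + (1)*(3) + (1) = 22 — first mismatch against the trace.
So the first discrepancy is step 3, where the right value is x = 22.

step 3, x = 22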